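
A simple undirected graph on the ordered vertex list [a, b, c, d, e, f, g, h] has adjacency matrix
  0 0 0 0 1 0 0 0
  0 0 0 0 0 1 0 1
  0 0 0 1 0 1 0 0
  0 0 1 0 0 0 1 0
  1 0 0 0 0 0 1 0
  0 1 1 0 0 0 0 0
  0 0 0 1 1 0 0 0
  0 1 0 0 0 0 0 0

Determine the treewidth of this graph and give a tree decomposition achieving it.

Each bag holds 2 vertices, so the decomposition has width 1, which upper-bounds the treewidth. Any graph with an edge has treewidth ≥ 1, and G has the edge h–b. Combining the bounds, tw(G) = 1.

Treewidth 1.
One optimal decomposition is:
Bags: B1 = {b, h}  B2 = {b, f}  B3 = {c, f}  B4 = {c, d}  B5 = {d, g}  B6 = {e, g}  B7 = {a, e}
Tree: B1–B2, B2–B3, B3–B4, B4–B5, B5–B6, B6–B7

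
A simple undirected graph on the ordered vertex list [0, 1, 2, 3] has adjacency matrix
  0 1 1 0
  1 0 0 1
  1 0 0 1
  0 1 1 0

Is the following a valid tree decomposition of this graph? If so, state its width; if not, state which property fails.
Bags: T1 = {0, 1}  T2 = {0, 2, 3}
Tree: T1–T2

A tree decomposition must satisfy three properties: every vertex lies in some bag; for every edge, both endpoints lie together in some bag; and for every vertex, the bags containing it form a connected subtree. Here edge (3,1) lies in no bag, so the decomposition is invalid.

No — edge (3,1) lies in no bag.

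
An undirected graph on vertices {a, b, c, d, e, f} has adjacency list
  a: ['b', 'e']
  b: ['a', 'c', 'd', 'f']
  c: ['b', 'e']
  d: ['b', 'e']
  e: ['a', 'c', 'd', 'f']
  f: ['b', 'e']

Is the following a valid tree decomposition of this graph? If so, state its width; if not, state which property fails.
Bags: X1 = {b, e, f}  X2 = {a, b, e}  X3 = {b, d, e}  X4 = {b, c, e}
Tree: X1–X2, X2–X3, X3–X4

Yes; width 2.

Every vertex of G appears in some bag (union = {a, b, c, d, e, f}); every edge is covered by a bag; and for each vertex v the set of bags containing v is connected in the bag tree. The decomposition is therefore valid. The largest bag has 3 vertices, so the width is 2.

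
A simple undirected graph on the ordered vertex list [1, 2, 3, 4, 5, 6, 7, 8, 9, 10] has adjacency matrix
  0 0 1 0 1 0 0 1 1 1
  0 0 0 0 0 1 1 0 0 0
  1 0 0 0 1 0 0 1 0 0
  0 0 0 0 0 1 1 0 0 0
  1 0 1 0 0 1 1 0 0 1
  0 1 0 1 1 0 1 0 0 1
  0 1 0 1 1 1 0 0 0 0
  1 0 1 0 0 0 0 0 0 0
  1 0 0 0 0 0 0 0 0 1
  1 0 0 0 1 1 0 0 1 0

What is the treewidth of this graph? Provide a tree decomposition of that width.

Treewidth 2.
One such decomposition:
Bags: B1 = {1, 5, 10}  B2 = {5, 6, 10}  B3 = {5, 6, 7}  B4 = {2, 6, 7}  B5 = {1, 9, 10}  B6 = {4, 6, 7}  B7 = {1, 3, 5}  B8 = {1, 3, 8}
Tree: B1–B2, B2–B3, B3–B4, B1–B5, B4–B6, B1–B7, B7–B8

The largest bag has 3 vertices, giving width 2; this decomposition certifies tw(G) ≤ 2. For the lower bound, the 3 vertices {1, 9, 10} are pairwise adjacent, and any tree decomposition puts a clique entirely inside one bag — forcing width ≥ 2. Therefore the treewidth is 2.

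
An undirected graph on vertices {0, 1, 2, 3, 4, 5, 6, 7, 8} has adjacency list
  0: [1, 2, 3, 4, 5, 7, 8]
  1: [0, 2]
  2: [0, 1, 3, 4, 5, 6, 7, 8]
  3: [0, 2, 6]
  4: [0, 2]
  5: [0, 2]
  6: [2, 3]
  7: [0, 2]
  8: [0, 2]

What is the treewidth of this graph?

A width-2 tree decomposition is:
Bags: B1 = {0, 2, 8}  B2 = {0, 2, 4}  B3 = {0, 1, 2}  B4 = {0, 2, 3}  B5 = {0, 2, 5}  B6 = {2, 3, 6}  B7 = {0, 2, 7}
Tree: B1–B2, B2–B3, B1–B4, B3–B5, B4–B6, B4–B7
The largest bag has 3 vertices, giving width 2; this decomposition certifies tw(G) ≤ 2. On the other hand G contains the 3-clique {0, 1, 2}. A clique must lie in a single bag of any decomposition, so no decomposition can have width below 2. Combining the bounds, tw(G) = 2.

2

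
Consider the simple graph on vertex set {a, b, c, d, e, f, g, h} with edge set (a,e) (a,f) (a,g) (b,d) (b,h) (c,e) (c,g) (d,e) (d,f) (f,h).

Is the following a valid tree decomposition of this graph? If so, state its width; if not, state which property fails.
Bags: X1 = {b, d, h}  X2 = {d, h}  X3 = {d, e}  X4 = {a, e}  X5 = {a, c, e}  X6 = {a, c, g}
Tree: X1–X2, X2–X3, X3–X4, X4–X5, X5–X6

No — vertex f appears in no bag.

A tree decomposition must satisfy three properties: every vertex lies in some bag; for every edge, both endpoints lie together in some bag; and for every vertex, the bags containing it form a connected subtree. Here vertex f appears in no bag, so the decomposition is invalid.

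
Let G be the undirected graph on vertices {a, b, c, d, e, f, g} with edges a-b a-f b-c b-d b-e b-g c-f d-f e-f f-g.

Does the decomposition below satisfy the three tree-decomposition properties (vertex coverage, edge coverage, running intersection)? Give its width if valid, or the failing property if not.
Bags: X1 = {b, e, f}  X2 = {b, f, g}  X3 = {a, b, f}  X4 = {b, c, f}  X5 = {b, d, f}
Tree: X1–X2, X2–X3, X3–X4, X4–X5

Yes; width 2.

Checking the three conditions: (i) the bags cover all of {a, b, c, d, e, f, g}; (ii) for each edge, some bag contains both endpoints; (iii) the bags containing any fixed vertex form a subtree. All hold, so the decomposition is valid with width 3 − 1 = 2.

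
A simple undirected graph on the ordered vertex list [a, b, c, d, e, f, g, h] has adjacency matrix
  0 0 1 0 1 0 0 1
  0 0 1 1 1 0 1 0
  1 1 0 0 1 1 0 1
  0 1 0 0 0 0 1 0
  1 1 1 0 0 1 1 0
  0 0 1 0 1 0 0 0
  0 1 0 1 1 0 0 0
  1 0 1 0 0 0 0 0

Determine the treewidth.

2

A width-2 tree decomposition is:
Bags: B1 = {b, c, e}  B2 = {b, e, g}  B3 = {a, c, e}  B4 = {c, e, f}  B5 = {a, c, h}  B6 = {b, d, g}
Tree: B1–B2, B1–B3, B1–B4, B3–B5, B2–B6
Every bag has size at most 3, so the width is 3 − 1 = 2 and tw(G) ≤ 2. For the lower bound, the 3 vertices {b, d, g} are pairwise adjacent, and any tree decomposition puts a clique entirely inside one bag — forcing width ≥ 2. Therefore the treewidth is 2.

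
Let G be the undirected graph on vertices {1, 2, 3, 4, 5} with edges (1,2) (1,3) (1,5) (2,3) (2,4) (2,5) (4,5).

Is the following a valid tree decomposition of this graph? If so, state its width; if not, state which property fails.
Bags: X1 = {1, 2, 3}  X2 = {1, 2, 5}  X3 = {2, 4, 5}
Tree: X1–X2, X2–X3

Yes; width 2.

Checking the three conditions: (i) the bags cover all of {1, 2, 3, 4, 5}; (ii) for each edge, some bag contains both endpoints; (iii) the bags containing any fixed vertex form a subtree. All hold, so the decomposition is valid with width 3 − 1 = 2.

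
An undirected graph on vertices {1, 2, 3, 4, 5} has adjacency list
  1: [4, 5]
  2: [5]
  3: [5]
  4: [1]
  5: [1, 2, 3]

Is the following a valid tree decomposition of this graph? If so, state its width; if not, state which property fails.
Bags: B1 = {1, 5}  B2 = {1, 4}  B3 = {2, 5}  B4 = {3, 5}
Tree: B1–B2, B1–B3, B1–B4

Yes; width 1.

Vertex coverage: the bags together contain {1, 2, 3, 4, 5}, the full vertex set. Edge coverage: each edge of G has both endpoints in at least one bag. Running intersection: for every vertex, the bags containing it form a connected subtree. All three properties hold, so this is a valid tree decomposition of width max|bag| − 1 = 1, and hence tw(G) ≤ 1.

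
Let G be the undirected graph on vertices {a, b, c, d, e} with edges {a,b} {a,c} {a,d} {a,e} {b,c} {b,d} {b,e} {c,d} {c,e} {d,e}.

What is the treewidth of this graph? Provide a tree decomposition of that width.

A single bag containing all 5 vertices is trivially a valid decomposition of width 4. For the lower bound, the 5 vertices {a, b, c, d, e} are pairwise adjacent, and any tree decomposition puts a clique entirely inside one bag — forcing width ≥ 4. The upper and lower bounds meet at 4, so that is the treewidth.

Treewidth 4.
One optimal decomposition is:
Bags: B1 = {a, b, c, d, e}
Tree: (single bag)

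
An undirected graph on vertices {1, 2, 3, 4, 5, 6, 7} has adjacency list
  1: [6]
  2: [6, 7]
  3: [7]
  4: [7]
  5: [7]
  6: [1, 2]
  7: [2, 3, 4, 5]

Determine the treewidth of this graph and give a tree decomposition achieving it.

The largest bag has 2 vertices, giving width 1; this decomposition certifies tw(G) ≤ 1. G has an edge, so its treewidth is at least 1. Therefore the treewidth is 1.

Treewidth 1.
One optimal decomposition is:
Bags: B1 = {4, 7}  B2 = {2, 7}  B3 = {3, 7}  B4 = {5, 7}  B5 = {2, 6}  B6 = {1, 6}
Tree: B1–B2, B1–B3, B3–B4, B2–B5, B5–B6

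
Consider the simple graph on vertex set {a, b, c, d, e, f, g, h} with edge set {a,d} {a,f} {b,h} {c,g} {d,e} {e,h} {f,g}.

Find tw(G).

1

A width-1 tree decomposition is:
Bags: B1 = {c, g}  B2 = {f, g}  B3 = {a, f}  B4 = {a, d}  B5 = {d, e}  B6 = {e, h}  B7 = {b, h}
Tree: B1–B2, B2–B3, B3–B4, B4–B5, B5–B6, B6–B7
Each bag holds 2 vertices, so the decomposition has width 1, which upper-bounds the treewidth. Since G has at least one edge (e.g. c–g), it is not an edgeless graph, so tw(G) ≥ 1. Combining the bounds, tw(G) = 1.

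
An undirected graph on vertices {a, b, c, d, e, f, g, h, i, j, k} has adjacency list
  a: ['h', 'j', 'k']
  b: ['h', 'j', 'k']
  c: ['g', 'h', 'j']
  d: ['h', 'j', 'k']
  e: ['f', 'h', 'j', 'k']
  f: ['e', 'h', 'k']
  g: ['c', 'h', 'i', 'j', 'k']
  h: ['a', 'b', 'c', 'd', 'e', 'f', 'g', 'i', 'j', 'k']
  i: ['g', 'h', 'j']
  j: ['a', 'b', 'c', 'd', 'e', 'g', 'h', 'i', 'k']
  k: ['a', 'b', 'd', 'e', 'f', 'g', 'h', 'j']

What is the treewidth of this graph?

3

A width-3 tree decomposition is:
Bags: B1 = {g, h, j, k}  B2 = {e, h, j, k}  B3 = {c, g, h, j}  B4 = {d, h, j, k}  B5 = {g, h, i, j}  B6 = {e, f, h, k}  B7 = {b, h, j, k}  B8 = {a, h, j, k}
Tree: B1–B2, B1–B3, B1–B4, B3–B5, B2–B6, B1–B7, B2–B8
Each bag holds 4 vertices, so the decomposition has width 3, which upper-bounds the treewidth. For the lower bound, the 4 vertices {c, g, h, j} are pairwise adjacent, and any tree decomposition puts a clique entirely inside one bag — forcing width ≥ 3. Hence tw(G) = 3 exactly.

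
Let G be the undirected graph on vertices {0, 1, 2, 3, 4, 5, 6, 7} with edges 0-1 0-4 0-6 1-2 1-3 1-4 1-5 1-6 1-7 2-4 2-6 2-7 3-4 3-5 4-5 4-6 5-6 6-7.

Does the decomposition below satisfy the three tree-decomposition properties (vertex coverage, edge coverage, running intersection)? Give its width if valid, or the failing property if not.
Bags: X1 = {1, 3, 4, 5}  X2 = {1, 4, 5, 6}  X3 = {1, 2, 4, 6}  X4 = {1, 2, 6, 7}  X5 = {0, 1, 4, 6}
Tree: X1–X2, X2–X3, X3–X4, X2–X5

Every vertex of G appears in some bag (union = {0, 1, 2, 3, 4, 5, 6, 7}); every edge is covered by a bag; and for each vertex v the set of bags containing v is connected in the bag tree. The decomposition is therefore valid. The largest bag has 4 vertices, so the width is 3.

Yes; width 3.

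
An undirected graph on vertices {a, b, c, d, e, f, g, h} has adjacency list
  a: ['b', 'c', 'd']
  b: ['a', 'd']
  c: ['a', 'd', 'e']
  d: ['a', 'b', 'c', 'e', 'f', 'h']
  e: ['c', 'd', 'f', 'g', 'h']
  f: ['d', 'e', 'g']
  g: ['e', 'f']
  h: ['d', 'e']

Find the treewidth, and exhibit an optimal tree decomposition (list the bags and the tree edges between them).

Treewidth 2.
Bags: B1 = {c, d, e}  B2 = {a, c, d}  B3 = {d, e, f}  B4 = {e, f, g}  B5 = {a, b, d}  B6 = {d, e, h}
Tree: B1–B2, B1–B3, B3–B4, B2–B5, B1–B6

Every bag has size at most 3, so the width is 3 − 1 = 2 and tw(G) ≤ 2. On the other hand G contains the 3-clique {d, e, h}. A clique must lie in a single bag of any decomposition, so no decomposition can have width below 2. Therefore the treewidth is 2.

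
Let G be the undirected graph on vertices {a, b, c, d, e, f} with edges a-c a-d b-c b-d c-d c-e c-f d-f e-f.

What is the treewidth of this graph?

2

A width-2 tree decomposition is:
Bags: B1 = {a, c, d}  B2 = {c, d, f}  B3 = {c, e, f}  B4 = {b, c, d}
Tree: B1–B2, B2–B3, B2–B4
Every bag has size at most 3, so the width is 3 − 1 = 2 and tw(G) ≤ 2. On the other hand G contains the 3-clique {c, d, f}. A clique must lie in a single bag of any decomposition, so no decomposition can have width below 2. Combining the bounds, tw(G) = 2.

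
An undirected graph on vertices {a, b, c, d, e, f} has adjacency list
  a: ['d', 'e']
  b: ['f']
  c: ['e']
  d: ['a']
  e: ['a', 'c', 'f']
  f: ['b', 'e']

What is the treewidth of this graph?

1

A width-1 tree decomposition is:
Bags: B1 = {c, e}  B2 = {e, f}  B3 = {b, f}  B4 = {a, e}  B5 = {a, d}
Tree: B1–B2, B2–B3, B2–B4, B4–B5
The largest bag has 2 vertices, giving width 1; this decomposition certifies tw(G) ≤ 1. G has an edge, so its treewidth is at least 1. Combining the bounds, tw(G) = 1.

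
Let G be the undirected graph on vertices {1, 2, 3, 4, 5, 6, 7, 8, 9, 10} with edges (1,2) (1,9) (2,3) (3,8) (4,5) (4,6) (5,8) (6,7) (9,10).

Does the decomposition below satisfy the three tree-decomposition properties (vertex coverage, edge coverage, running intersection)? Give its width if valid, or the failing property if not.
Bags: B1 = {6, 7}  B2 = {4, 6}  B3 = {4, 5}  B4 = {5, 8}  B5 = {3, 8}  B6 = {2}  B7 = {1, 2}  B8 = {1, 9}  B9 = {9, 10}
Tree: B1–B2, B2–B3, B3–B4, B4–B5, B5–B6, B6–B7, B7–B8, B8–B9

No — edge (3,2) lies in no bag.

A tree decomposition must satisfy three properties: every vertex lies in some bag; for every edge, both endpoints lie together in some bag; and for every vertex, the bags containing it form a connected subtree. Here edge (3,2) lies in no bag, so the decomposition is invalid.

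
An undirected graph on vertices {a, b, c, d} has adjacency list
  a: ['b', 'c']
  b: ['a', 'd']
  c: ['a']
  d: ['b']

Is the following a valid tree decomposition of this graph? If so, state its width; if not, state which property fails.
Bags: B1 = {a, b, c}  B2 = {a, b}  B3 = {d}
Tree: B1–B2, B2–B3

No — edge (b,d) lies in no bag.

A tree decomposition must satisfy three properties: every vertex lies in some bag; for every edge, both endpoints lie together in some bag; and for every vertex, the bags containing it form a connected subtree. Here edge (b,d) lies in no bag, so the decomposition is invalid.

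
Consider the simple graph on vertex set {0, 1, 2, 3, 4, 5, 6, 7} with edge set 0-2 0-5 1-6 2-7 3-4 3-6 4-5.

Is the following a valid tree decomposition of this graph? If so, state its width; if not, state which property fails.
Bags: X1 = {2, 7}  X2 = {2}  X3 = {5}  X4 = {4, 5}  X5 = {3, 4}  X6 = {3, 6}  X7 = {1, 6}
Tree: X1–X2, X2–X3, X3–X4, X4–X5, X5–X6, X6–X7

No — vertex 0 appears in no bag.

A tree decomposition must satisfy three properties: every vertex lies in some bag; for every edge, both endpoints lie together in some bag; and for every vertex, the bags containing it form a connected subtree. Here vertex 0 appears in no bag, so the decomposition is invalid.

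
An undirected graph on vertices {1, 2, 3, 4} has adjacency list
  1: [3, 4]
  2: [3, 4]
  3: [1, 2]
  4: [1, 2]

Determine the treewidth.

A width-2 tree decomposition is:
Bags: B1 = {1, 2, 3}  B2 = {1, 2, 4}
Tree: B1–B2
Every bag has size at most 3, so the width is 3 − 1 = 2 and tw(G) ≤ 2. For the lower bound, G contains the cycle 1–3–2–4–1, so G is not a forest; only forests have treewidth ≤ 1, hence tw(G) ≥ 2. Therefore the treewidth is 2.

2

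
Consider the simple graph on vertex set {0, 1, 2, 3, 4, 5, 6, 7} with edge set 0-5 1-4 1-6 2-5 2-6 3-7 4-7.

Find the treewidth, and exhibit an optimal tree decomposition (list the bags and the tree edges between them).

Each bag holds 2 vertices, so the decomposition has width 1, which upper-bounds the treewidth. G has an edge, so its treewidth is at least 1. Therefore the treewidth is 1.

Treewidth 1.
One such decomposition:
Bags: B1 = {3, 7}  B2 = {4, 7}  B3 = {1, 4}  B4 = {1, 6}  B5 = {2, 6}  B6 = {2, 5}  B7 = {0, 5}
Tree: B1–B2, B2–B3, B3–B4, B4–B5, B5–B6, B6–B7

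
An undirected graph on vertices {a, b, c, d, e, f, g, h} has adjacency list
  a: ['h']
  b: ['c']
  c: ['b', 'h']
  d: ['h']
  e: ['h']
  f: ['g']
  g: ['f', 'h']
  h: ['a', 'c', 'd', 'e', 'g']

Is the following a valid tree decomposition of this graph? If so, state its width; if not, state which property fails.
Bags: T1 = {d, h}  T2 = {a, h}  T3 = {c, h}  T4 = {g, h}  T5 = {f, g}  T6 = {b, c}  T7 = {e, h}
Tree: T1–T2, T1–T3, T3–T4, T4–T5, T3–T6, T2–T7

Yes; width 1.

Vertex coverage: the bags together contain {a, b, c, d, e, f, g, h}, the full vertex set. Edge coverage: each edge of G has both endpoints in at least one bag. Running intersection: for every vertex, the bags containing it form a connected subtree. All three properties hold, so this is a valid tree decomposition of width max|bag| − 1 = 1, and hence tw(G) ≤ 1.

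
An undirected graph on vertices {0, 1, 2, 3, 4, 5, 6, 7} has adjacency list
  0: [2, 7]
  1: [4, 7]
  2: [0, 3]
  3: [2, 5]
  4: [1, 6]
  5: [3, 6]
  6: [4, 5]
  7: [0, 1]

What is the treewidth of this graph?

A width-2 tree decomposition is:
Bags: B1 = {4, 5, 6}  B2 = {1, 4, 5}  B3 = {1, 5, 7}  B4 = {0, 5, 7}  B5 = {0, 2, 5}  B6 = {2, 3, 5}
Tree: B1–B2, B2–B3, B3–B4, B4–B5, B5–B6
Every bag has size at most 3, so the width is 3 − 1 = 2 and tw(G) ≤ 2. The edges 5–6–4–1–7–0–2–3–5 form a cycle, so G is not a tree and its treewidth is at least 2. The upper and lower bounds meet at 2, so that is the treewidth.

2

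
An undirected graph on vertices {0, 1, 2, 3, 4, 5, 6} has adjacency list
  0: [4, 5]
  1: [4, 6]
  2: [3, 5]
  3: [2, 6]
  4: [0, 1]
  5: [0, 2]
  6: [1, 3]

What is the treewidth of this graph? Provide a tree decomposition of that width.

The largest bag has 3 vertices, giving width 2; this decomposition certifies tw(G) ≤ 2. The edges 5–0–4–1–6–3–2–5 form a cycle, so G is not a tree and its treewidth is at least 2. Therefore the treewidth is 2.

Treewidth 2.
One optimal decomposition is:
Bags: B1 = {0, 4, 5}  B2 = {1, 4, 5}  B3 = {1, 5, 6}  B4 = {3, 5, 6}  B5 = {2, 3, 5}
Tree: B1–B2, B2–B3, B3–B4, B4–B5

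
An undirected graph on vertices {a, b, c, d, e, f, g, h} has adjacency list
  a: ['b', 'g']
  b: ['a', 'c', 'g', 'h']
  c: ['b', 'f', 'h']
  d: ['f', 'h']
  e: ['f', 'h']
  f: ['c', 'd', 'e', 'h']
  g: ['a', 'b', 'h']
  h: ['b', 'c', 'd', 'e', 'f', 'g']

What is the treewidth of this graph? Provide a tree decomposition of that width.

Treewidth 2.
One optimal decomposition is:
Bags: B1 = {c, f, h}  B2 = {b, c, h}  B3 = {b, g, h}  B4 = {d, f, h}  B5 = {e, f, h}  B6 = {a, b, g}
Tree: B1–B2, B2–B3, B1–B4, B1–B5, B3–B6

The largest bag has 3 vertices, giving width 2; this decomposition certifies tw(G) ≤ 2. Conversely, {b, g, h} is a clique of size 3, and the vertices of any clique must share a bag in every tree decomposition; so some bag has ≥ 3 vertices and tw(G) ≥ 2. The upper and lower bounds meet at 2, so that is the treewidth.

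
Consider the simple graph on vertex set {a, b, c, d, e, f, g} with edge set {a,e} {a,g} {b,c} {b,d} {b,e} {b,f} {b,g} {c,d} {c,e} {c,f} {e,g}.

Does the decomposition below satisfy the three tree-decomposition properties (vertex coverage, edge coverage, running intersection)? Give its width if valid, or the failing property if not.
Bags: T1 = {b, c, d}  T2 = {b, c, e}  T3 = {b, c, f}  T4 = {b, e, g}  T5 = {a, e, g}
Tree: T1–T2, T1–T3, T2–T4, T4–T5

Yes; width 2.

Vertex coverage: the bags together contain {a, b, c, d, e, f, g}, the full vertex set. Edge coverage: each edge of G has both endpoints in at least one bag. Running intersection: for every vertex, the bags containing it form a connected subtree. All three properties hold, so this is a valid tree decomposition of width max|bag| − 1 = 2, and hence tw(G) ≤ 2.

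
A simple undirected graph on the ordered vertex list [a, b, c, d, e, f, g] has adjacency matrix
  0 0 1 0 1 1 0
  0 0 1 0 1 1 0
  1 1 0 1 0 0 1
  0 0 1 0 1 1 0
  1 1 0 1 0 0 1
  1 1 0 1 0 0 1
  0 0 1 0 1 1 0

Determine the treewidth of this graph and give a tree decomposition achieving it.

Treewidth 3.
One such decomposition:
Bags: B1 = {c, d, e, f}  B2 = {a, c, e, f}  B3 = {b, c, e, f}  B4 = {c, e, f, g}
Tree: B1–B2, B2–B3, B3–B4

Each bag holds 4 vertices, so the decomposition has width 3, which upper-bounds the treewidth. For the lower bound: the 4 vertex sets {c,d}, {a,f}, {e}, {b} are disjoint, each induces a connected subgraph, and every pair is joined by at least one edge of G. Contracting each set to a single vertex therefore yields K_{4} as a minor, and since treewidth is minor-monotone, tw(G) ≥ tw(K_{4}) = 3. Hence tw(G) = 3 exactly.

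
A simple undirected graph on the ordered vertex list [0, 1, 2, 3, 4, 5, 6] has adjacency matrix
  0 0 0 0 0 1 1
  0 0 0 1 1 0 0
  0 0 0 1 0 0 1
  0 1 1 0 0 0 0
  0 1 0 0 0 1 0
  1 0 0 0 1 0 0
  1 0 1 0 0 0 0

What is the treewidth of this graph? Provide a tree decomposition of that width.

The largest bag has 3 vertices, giving width 2; this decomposition certifies tw(G) ≤ 2. For the lower bound, G contains the cycle 0–6–2–3–1–4–5–0, so G is not a forest; only forests have treewidth ≤ 1, hence tw(G) ≥ 2. Hence tw(G) = 2 exactly.

Treewidth 2.
One such decomposition:
Bags: B1 = {0, 2, 6}  B2 = {0, 2, 3}  B3 = {0, 1, 3}  B4 = {0, 1, 4}  B5 = {0, 4, 5}
Tree: B1–B2, B2–B3, B3–B4, B4–B5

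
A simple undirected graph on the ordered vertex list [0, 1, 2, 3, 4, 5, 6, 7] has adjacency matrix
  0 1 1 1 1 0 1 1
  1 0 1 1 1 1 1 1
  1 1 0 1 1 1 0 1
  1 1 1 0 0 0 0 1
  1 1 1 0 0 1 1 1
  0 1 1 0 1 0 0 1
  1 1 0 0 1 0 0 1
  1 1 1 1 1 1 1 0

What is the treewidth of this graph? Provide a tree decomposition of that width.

Each bag holds 5 vertices, so the decomposition has width 4, which upper-bounds the treewidth. On the other hand G contains the 5-clique {0, 1, 2, 3, 7}. A clique must lie in a single bag of any decomposition, so no decomposition can have width below 4. Therefore the treewidth is 4.

Treewidth 4.
One such decomposition:
Bags: B1 = {0, 1, 4, 6, 7}  B2 = {0, 1, 2, 4, 7}  B3 = {0, 1, 2, 3, 7}  B4 = {1, 2, 4, 5, 7}
Tree: B1–B2, B2–B3, B2–B4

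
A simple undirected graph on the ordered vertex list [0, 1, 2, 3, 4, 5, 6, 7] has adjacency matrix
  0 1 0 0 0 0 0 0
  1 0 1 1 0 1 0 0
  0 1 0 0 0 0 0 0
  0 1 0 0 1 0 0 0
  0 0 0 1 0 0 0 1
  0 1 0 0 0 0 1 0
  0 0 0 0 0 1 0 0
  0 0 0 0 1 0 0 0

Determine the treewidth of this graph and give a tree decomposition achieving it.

Treewidth 1.
One such decomposition:
Bags: B1 = {1, 2}  B2 = {1, 5}  B3 = {5, 6}  B4 = {0, 1}  B5 = {1, 3}  B6 = {3, 4}  B7 = {4, 7}
Tree: B1–B2, B2–B3, B2–B4, B2–B5, B5–B6, B6–B7

Each bag holds 2 vertices, so the decomposition has width 1, which upper-bounds the treewidth. Since G has at least one edge (e.g. 2–1), it is not an edgeless graph, so tw(G) ≥ 1. The upper and lower bounds meet at 1, so that is the treewidth.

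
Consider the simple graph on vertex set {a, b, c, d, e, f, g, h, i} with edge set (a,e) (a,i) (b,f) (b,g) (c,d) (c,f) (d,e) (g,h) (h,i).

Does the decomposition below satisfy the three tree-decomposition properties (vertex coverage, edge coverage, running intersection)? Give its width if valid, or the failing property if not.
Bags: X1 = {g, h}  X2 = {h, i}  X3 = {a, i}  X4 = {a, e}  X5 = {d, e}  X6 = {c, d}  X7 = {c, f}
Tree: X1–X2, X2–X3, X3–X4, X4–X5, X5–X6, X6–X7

A tree decomposition must satisfy three properties: every vertex lies in some bag; for every edge, both endpoints lie together in some bag; and for every vertex, the bags containing it form a connected subtree. Here vertex b appears in no bag, so the decomposition is invalid.

No — vertex b appears in no bag.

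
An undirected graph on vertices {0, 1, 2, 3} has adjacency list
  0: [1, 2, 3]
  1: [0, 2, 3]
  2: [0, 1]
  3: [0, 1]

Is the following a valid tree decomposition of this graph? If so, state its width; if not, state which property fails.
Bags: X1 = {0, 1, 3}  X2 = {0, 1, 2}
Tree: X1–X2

Vertex coverage: the bags together contain {0, 1, 2, 3}, the full vertex set. Edge coverage: each edge of G has both endpoints in at least one bag. Running intersection: for every vertex, the bags containing it form a connected subtree. All three properties hold, so this is a valid tree decomposition of width max|bag| − 1 = 2, and hence tw(G) ≤ 2.

Yes; width 2.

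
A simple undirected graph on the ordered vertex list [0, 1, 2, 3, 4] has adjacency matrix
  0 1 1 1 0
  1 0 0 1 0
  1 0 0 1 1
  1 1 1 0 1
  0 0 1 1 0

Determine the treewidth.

A width-2 tree decomposition is:
Bags: B1 = {0, 2, 3}  B2 = {2, 3, 4}  B3 = {0, 1, 3}
Tree: B1–B2, B1–B3
The largest bag has 3 vertices, giving width 2; this decomposition certifies tw(G) ≤ 2. Conversely, {0, 1, 3} is a clique of size 3, and the vertices of any clique must share a bag in every tree decomposition; so some bag has ≥ 3 vertices and tw(G) ≥ 2. The upper and lower bounds meet at 2, so that is the treewidth.

2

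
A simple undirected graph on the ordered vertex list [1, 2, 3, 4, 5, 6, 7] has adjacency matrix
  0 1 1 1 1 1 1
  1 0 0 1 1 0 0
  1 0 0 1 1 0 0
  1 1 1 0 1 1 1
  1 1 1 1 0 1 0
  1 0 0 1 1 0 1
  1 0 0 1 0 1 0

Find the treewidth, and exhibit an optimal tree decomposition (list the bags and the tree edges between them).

Treewidth 3.
One such decomposition:
Bags: B1 = {1, 4, 6, 7}  B2 = {1, 4, 5, 6}  B3 = {1, 3, 4, 5}  B4 = {1, 2, 4, 5}
Tree: B1–B2, B2–B3, B3–B4

The largest bag has 4 vertices, giving width 3; this decomposition certifies tw(G) ≤ 3. For the lower bound, the 4 vertices {1, 2, 4, 5} are pairwise adjacent, and any tree decomposition puts a clique entirely inside one bag — forcing width ≥ 3. The upper and lower bounds meet at 3, so that is the treewidth.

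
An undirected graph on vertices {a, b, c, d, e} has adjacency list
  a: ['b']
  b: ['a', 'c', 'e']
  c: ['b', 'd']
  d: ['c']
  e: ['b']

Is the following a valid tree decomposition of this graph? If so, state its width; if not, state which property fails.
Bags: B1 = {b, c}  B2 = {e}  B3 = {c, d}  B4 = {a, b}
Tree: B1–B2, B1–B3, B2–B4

A tree decomposition must satisfy three properties: every vertex lies in some bag; for every edge, both endpoints lie together in some bag; and for every vertex, the bags containing it form a connected subtree. Here edge (b,e) lies in no bag, so the decomposition is invalid.

No — edge (b,e) lies in no bag.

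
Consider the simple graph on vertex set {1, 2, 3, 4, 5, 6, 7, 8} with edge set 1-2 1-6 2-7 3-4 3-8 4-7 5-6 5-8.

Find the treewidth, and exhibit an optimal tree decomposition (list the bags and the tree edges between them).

Every bag has size at most 3, so the width is 3 − 1 = 2 and tw(G) ≤ 2. The edges 3–4–7–2–1–6–5–8–3 form a cycle, so G is not a tree and its treewidth is at least 2. Therefore the treewidth is 2.

Treewidth 2.
One optimal decomposition is:
Bags: B1 = {3, 4, 7}  B2 = {2, 3, 7}  B3 = {1, 2, 3}  B4 = {1, 3, 6}  B5 = {3, 5, 6}  B6 = {3, 5, 8}
Tree: B1–B2, B2–B3, B3–B4, B4–B5, B5–B6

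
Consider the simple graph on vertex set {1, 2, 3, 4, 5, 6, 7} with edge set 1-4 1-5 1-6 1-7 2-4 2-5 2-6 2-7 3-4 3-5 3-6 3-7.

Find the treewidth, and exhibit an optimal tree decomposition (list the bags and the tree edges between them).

Treewidth 3.
One optimal decomposition is:
Bags: B1 = {1, 2, 3, 7}  B2 = {1, 2, 3, 4}  B3 = {1, 2, 3, 5}  B4 = {1, 2, 3, 6}
Tree: B1–B2, B2–B3, B3–B4

Each bag holds 4 vertices, so the decomposition has width 3, which upper-bounds the treewidth. For the lower bound: the 4 vertex sets {3,7}, {1,4}, {2}, {5} are disjoint, each induces a connected subgraph, and every pair is joined by at least one edge of G. Contracting each set to a single vertex therefore yields K_{4} as a minor, and since treewidth is minor-monotone, tw(G) ≥ tw(K_{4}) = 3. Combining the bounds, tw(G) = 3.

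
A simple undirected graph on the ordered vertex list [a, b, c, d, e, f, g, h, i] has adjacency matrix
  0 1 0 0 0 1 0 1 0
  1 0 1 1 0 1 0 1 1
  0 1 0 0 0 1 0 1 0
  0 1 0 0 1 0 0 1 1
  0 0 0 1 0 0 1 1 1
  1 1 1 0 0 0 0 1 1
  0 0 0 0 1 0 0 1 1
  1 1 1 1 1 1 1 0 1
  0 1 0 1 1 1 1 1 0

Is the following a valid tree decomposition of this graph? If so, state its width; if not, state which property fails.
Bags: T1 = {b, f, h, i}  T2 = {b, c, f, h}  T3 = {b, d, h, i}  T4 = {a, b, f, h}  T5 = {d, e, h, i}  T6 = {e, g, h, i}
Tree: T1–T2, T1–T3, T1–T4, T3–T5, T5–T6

Vertex coverage: the bags together contain {a, b, c, d, e, f, g, h, i}, the full vertex set. Edge coverage: each edge of G has both endpoints in at least one bag. Running intersection: for every vertex, the bags containing it form a connected subtree. All three properties hold, so this is a valid tree decomposition of width max|bag| − 1 = 3, and hence tw(G) ≤ 3.

Yes; width 3.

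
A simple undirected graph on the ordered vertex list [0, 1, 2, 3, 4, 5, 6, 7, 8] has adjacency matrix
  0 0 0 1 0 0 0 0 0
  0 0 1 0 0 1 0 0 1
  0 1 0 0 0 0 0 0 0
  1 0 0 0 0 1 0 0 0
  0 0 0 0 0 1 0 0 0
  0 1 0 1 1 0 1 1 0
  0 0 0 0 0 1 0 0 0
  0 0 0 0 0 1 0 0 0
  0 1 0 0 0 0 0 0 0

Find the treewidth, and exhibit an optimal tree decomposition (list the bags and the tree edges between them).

Treewidth 1.
Bags: B1 = {1, 5}  B2 = {3, 5}  B3 = {5, 6}  B4 = {1, 2}  B5 = {1, 8}  B6 = {5, 7}  B7 = {4, 5}  B8 = {0, 3}
Tree: B1–B2, B2–B3, B1–B4, B1–B5, B1–B6, B1–B7, B2–B8

Each bag holds 2 vertices, so the decomposition has width 1, which upper-bounds the treewidth. G has an edge, so its treewidth is at least 1. Combining the bounds, tw(G) = 1.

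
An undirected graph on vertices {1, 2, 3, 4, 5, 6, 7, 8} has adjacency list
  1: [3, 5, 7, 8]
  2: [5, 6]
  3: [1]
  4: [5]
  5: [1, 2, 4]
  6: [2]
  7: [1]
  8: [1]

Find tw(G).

1

A width-1 tree decomposition is:
Bags: B1 = {2, 5}  B2 = {1, 5}  B3 = {2, 6}  B4 = {1, 8}  B5 = {4, 5}  B6 = {1, 3}  B7 = {1, 7}
Tree: B1–B2, B1–B3, B2–B4, B2–B5, B4–B6, B6–B7
Each bag holds 2 vertices, so the decomposition has width 1, which upper-bounds the treewidth. Any graph with an edge has treewidth ≥ 1, and G has the edge 5–2. Therefore the treewidth is 1.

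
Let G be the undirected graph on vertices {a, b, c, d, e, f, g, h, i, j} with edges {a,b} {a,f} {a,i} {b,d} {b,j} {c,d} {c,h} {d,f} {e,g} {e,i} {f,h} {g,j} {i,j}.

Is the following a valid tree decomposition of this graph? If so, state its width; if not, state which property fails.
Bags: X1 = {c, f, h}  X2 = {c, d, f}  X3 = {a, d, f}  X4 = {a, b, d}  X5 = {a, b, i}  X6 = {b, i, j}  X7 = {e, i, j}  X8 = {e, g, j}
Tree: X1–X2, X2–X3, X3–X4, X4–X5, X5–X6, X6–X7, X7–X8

Yes; width 2.

Vertex coverage: the bags together contain {a, b, c, d, e, f, g, h, i, j}, the full vertex set. Edge coverage: each edge of G has both endpoints in at least one bag. Running intersection: for every vertex, the bags containing it form a connected subtree. All three properties hold, so this is a valid tree decomposition of width max|bag| − 1 = 2, and hence tw(G) ≤ 2.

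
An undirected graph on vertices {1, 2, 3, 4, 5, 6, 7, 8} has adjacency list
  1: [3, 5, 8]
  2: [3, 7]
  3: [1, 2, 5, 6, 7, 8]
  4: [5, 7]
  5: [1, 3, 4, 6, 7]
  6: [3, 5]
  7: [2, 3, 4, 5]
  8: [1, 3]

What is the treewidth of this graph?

A width-2 tree decomposition is:
Bags: B1 = {1, 3, 5}  B2 = {3, 5, 7}  B3 = {3, 5, 6}  B4 = {1, 3, 8}  B5 = {2, 3, 7}  B6 = {4, 5, 7}
Tree: B1–B2, B2–B3, B1–B4, B2–B5, B2–B6
Each bag holds 3 vertices, so the decomposition has width 2, which upper-bounds the treewidth. Conversely, {1, 3, 8} is a clique of size 3, and the vertices of any clique must share a bag in every tree decomposition; so some bag has ≥ 3 vertices and tw(G) ≥ 2. The upper and lower bounds meet at 2, so that is the treewidth.

2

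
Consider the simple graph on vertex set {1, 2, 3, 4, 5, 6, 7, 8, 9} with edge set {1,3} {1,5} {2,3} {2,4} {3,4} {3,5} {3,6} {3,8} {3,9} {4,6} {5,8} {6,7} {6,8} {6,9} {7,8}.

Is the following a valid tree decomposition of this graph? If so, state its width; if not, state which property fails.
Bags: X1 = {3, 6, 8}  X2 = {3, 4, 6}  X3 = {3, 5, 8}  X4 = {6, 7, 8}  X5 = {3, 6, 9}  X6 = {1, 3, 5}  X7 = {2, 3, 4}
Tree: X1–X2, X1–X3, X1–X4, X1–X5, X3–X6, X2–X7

Yes; width 2.

Every vertex of G appears in some bag (union = {1, 2, 3, 4, 5, 6, 7, 8, 9}); every edge is covered by a bag; and for each vertex v the set of bags containing v is connected in the bag tree. The decomposition is therefore valid. The largest bag has 3 vertices, so the width is 2.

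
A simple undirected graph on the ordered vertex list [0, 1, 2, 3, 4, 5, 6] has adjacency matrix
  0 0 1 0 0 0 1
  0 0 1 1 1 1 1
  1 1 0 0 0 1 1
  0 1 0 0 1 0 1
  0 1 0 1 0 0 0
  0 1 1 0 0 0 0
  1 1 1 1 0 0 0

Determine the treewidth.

2

A width-2 tree decomposition is:
Bags: B1 = {1, 2, 6}  B2 = {1, 2, 5}  B3 = {1, 3, 6}  B4 = {1, 3, 4}  B5 = {0, 2, 6}
Tree: B1–B2, B1–B3, B3–B4, B1–B5
The largest bag has 3 vertices, giving width 2; this decomposition certifies tw(G) ≤ 2. Conversely, {0, 2, 6} is a clique of size 3, and the vertices of any clique must share a bag in every tree decomposition; so some bag has ≥ 3 vertices and tw(G) ≥ 2. Therefore the treewidth is 2.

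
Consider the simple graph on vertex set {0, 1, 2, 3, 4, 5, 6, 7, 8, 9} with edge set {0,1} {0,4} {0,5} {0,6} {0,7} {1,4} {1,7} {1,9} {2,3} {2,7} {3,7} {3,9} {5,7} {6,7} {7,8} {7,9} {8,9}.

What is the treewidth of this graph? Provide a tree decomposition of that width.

Treewidth 2.
One such decomposition:
Bags: B1 = {0, 5, 7}  B2 = {0, 6, 7}  B3 = {0, 1, 7}  B4 = {0, 1, 4}  B5 = {1, 7, 9}  B6 = {3, 7, 9}  B7 = {7, 8, 9}  B8 = {2, 3, 7}
Tree: B1–B2, B1–B3, B3–B4, B3–B5, B5–B6, B6–B7, B6–B8

Every bag has size at most 3, so the width is 3 − 1 = 2 and tw(G) ≤ 2. On the other hand G contains the 3-clique {0, 1, 4}. A clique must lie in a single bag of any decomposition, so no decomposition can have width below 2. Hence tw(G) = 2 exactly.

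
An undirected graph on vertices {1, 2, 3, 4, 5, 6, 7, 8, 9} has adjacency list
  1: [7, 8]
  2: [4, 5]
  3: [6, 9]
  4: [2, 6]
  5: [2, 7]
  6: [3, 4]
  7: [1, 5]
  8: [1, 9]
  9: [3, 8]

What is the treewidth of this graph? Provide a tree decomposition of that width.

Treewidth 2.
One optimal decomposition is:
Bags: B1 = {3, 4, 6}  B2 = {3, 4, 9}  B3 = {4, 8, 9}  B4 = {1, 4, 8}  B5 = {1, 4, 7}  B6 = {4, 5, 7}  B7 = {2, 4, 5}
Tree: B1–B2, B2–B3, B3–B4, B4–B5, B5–B6, B6–B7

The largest bag has 3 vertices, giving width 2; this decomposition certifies tw(G) ≤ 2. For the lower bound, G contains the cycle 4–6–3–9–8–1–7–5–2–4, so G is not a forest; only forests have treewidth ≤ 1, hence tw(G) ≥ 2. Therefore the treewidth is 2.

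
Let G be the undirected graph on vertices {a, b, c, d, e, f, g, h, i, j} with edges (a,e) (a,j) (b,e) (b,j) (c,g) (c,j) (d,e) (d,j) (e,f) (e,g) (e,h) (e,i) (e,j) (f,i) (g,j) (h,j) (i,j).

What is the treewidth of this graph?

2

A width-2 tree decomposition is:
Bags: B1 = {b, e, j}  B2 = {e, i, j}  B3 = {e, g, j}  B4 = {e, f, i}  B5 = {d, e, j}  B6 = {c, g, j}  B7 = {e, h, j}  B8 = {a, e, j}
Tree: B1–B2, B1–B3, B2–B4, B3–B5, B3–B6, B2–B7, B1–B8
Every bag has size at most 3, so the width is 3 − 1 = 2 and tw(G) ≤ 2. Conversely, {d, e, j} is a clique of size 3, and the vertices of any clique must share a bag in every tree decomposition; so some bag has ≥ 3 vertices and tw(G) ≥ 2. Therefore the treewidth is 2.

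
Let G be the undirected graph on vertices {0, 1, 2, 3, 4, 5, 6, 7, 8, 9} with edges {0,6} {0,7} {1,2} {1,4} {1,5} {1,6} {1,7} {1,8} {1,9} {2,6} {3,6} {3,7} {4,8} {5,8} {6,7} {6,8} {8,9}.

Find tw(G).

A width-2 tree decomposition is:
Bags: B1 = {1, 8, 9}  B2 = {1, 6, 8}  B3 = {1, 6, 7}  B4 = {3, 6, 7}  B5 = {1, 5, 8}  B6 = {1, 4, 8}  B7 = {0, 6, 7}  B8 = {1, 2, 6}
Tree: B1–B2, B2–B3, B3–B4, B1–B5, B5–B6, B3–B7, B2–B8
Each bag holds 3 vertices, so the decomposition has width 2, which upper-bounds the treewidth. For the lower bound, the 3 vertices {0, 6, 7} are pairwise adjacent, and any tree decomposition puts a clique entirely inside one bag — forcing width ≥ 2. The upper and lower bounds meet at 2, so that is the treewidth.

2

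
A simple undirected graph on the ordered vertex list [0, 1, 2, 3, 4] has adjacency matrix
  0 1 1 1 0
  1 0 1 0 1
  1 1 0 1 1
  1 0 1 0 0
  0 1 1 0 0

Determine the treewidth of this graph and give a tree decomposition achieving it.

Each bag holds 3 vertices, so the decomposition has width 2, which upper-bounds the treewidth. On the other hand G contains the 3-clique {0, 1, 2}. A clique must lie in a single bag of any decomposition, so no decomposition can have width below 2. Therefore the treewidth is 2.

Treewidth 2.
One such decomposition:
Bags: B1 = {0, 1, 2}  B2 = {1, 2, 4}  B3 = {0, 2, 3}
Tree: B1–B2, B1–B3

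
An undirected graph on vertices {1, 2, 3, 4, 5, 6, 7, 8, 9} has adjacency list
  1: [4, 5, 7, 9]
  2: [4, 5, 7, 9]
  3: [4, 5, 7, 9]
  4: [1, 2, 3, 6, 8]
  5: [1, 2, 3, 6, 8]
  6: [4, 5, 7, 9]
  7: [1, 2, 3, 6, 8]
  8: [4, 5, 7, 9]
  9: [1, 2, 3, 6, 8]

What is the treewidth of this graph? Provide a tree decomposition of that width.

The largest bag has 5 vertices, giving width 4; this decomposition certifies tw(G) ≤ 4. For the lower bound: the 5 vertex sets {5,8}, {3,7}, {6,9}, {4}, {1} are disjoint, each induces a connected subgraph, and every pair is joined by at least one edge of G. Contracting each set to a single vertex therefore yields K_{5} as a minor, and since treewidth is minor-monotone, tw(G) ≥ tw(K_{5}) = 4. Hence tw(G) = 4 exactly.

Treewidth 4.
One optimal decomposition is:
Bags: B1 = {4, 5, 7, 8, 9}  B2 = {3, 4, 5, 7, 9}  B3 = {4, 5, 6, 7, 9}  B4 = {1, 4, 5, 7, 9}  B5 = {2, 4, 5, 7, 9}
Tree: B1–B2, B2–B3, B3–B4, B4–B5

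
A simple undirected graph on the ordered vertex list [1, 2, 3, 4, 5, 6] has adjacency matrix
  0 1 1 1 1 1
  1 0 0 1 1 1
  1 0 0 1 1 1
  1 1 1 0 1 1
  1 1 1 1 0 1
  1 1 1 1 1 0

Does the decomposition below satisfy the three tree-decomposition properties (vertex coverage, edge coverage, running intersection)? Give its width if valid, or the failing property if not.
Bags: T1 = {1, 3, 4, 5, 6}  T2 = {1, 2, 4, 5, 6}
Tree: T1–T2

Yes; width 4.

Vertex coverage: the bags together contain {1, 2, 3, 4, 5, 6}, the full vertex set. Edge coverage: each edge of G has both endpoints in at least one bag. Running intersection: for every vertex, the bags containing it form a connected subtree. All three properties hold, so this is a valid tree decomposition of width max|bag| − 1 = 4, and hence tw(G) ≤ 4.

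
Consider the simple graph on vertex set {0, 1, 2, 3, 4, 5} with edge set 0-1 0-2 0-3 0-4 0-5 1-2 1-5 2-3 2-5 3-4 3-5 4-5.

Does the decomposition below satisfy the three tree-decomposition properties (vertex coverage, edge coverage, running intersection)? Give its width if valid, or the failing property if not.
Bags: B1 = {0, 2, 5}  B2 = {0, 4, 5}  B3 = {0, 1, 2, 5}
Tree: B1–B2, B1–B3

A tree decomposition must satisfy three properties: every vertex lies in some bag; for every edge, both endpoints lie together in some bag; and for every vertex, the bags containing it form a connected subtree. Here vertex 3 appears in no bag, so the decomposition is invalid.

No — vertex 3 appears in no bag.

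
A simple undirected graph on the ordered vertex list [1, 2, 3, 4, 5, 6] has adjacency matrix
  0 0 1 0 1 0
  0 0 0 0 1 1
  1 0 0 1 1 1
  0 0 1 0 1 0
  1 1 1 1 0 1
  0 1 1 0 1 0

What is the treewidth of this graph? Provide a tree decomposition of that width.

Treewidth 2.
Bags: B1 = {2, 5, 6}  B2 = {3, 5, 6}  B3 = {3, 4, 5}  B4 = {1, 3, 5}
Tree: B1–B2, B2–B3, B2–B4

Every bag has size at most 3, so the width is 3 − 1 = 2 and tw(G) ≤ 2. On the other hand G contains the 3-clique {2, 5, 6}. A clique must lie in a single bag of any decomposition, so no decomposition can have width below 2. Combining the bounds, tw(G) = 2.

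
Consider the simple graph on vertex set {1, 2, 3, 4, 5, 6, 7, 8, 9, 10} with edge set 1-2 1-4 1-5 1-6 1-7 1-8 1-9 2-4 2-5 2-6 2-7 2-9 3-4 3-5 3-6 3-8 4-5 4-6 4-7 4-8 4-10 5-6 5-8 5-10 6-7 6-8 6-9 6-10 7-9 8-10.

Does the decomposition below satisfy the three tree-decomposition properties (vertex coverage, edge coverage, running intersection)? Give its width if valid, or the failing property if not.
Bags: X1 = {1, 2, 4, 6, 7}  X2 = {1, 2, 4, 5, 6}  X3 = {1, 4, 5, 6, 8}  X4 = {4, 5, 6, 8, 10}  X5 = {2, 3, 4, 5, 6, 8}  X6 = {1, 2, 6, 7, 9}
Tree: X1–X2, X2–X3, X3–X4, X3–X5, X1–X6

No — bags containing vertex 2 are not connected in the tree.

A tree decomposition must satisfy three properties: every vertex lies in some bag; for every edge, both endpoints lie together in some bag; and for every vertex, the bags containing it form a connected subtree. Here bags containing vertex 2 are not connected in the tree, so the decomposition is invalid.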